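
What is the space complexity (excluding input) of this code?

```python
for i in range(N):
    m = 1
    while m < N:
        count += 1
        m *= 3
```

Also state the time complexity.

Space complexity: O(1).
Only a constant amount of auxiliary storage is used; nothing grows with n.
Time complexity: O(n log n).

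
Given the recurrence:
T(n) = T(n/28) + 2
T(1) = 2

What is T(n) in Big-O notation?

Each step divides n by 28 and adds 2. After log_28(n) steps, T(n) = O(log n).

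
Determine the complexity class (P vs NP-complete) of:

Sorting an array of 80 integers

This problem is in P: merge sort runs in O(n log n).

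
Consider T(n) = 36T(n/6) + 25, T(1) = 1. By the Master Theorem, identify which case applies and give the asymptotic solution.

a=36, b=6, f(n)=25.
log_6(36) = 2 > 0.
Since f(n) = O(n^0) is polynomially smaller than n^2, Case 1 applies.
T(n) = Theta(n^2).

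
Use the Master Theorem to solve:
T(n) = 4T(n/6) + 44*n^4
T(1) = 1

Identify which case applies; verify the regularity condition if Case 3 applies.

a=4, b=6, f(n)=44*n^4.
log_6(4) = 0.7737 < 4.
f(n) = Omega(n^(0.7737+epsilon)) for some epsilon > 0, so Case 3 is the candidate.
Regularity: a*f(n/b) = 4*44*(n/6)^4 = (4/1296)*44*n^4 <= c*f(n) with c = 4/1296 < 1. Satisfied.
Case 3: T(n) = Theta(n^4).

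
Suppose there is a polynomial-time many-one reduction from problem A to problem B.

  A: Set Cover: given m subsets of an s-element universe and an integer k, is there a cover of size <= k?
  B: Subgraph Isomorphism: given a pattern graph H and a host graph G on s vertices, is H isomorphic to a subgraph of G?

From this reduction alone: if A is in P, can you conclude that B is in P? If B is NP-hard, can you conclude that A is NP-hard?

A poly-time reduction A <=_p B transfers tractability DOWN (B easy => A easy) and hardness UP (A hard => B hard), not the reverse.
From A in P, the reduction alone does NOT give B in P: any problem in P trivially reduces to SAT, yet SAT is not known to be in P.
From B NP-hard, the reduction alone does NOT give A NP-hard: again, easy problems reduce to hard ones.
(Here in fact A is NP-complete and B is NP-complete.)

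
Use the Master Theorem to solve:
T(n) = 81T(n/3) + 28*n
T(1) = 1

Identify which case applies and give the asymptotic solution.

a=81, b=3, f(n)=28*n.
log_3(81) = 4 > 1.
Since f(n) = O(n^1) is polynomially smaller than n^4, Case 1 applies.
T(n) = Theta(n^4).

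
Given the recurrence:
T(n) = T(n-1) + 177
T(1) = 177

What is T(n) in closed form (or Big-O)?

Unrolling: T(n) = T(n-1) + 177 = T(n-2) + 2*177 = ... = T(1) + (n-1)*177 = 177 + (n-1)*177 = 177n.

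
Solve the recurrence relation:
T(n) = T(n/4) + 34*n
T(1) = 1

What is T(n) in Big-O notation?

Geometric series: 34*n*(1 + 1/4 + 1/4^2 + ...) = O(n). T(n) = O(n).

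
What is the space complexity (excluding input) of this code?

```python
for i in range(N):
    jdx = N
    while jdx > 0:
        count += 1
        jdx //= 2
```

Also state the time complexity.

Space complexity: O(1).
Only a constant amount of auxiliary storage is used; nothing grows with n.
Time complexity: O(n log n).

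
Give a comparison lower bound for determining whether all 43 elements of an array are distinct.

In the algebraic decision-tree model, the YES region for element distinctness on 43 elements has 43! connected components (one per ordering). Ben-Or's theorem then gives a lower bound of Omega(log(n!)) = Omega(n log n).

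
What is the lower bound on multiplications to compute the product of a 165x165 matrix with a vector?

A 165x165 matrix-vector product has 165 inner products of length 165. Output depends on all 165^2 = 27225 matrix entries. At least 27225 multiplications needed.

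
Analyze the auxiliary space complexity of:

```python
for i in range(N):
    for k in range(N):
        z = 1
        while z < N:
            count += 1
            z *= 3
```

Space complexity: O(1).
Only a constant amount of auxiliary storage is used; nothing grows with n.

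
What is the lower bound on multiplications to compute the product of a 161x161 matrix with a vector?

A 161x161 matrix-vector product has 161 inner products of length 161. Output depends on all 161^2 = 25921 matrix entries. At least 25921 multiplications needed.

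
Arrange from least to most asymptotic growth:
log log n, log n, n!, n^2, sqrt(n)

Ordered by growth rate: log log n < log n < sqrt(n) < n^2 < n!.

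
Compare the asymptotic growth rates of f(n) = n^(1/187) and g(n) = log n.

f(n) = n^(1/187) grows faster: any positive power of n dominates log n.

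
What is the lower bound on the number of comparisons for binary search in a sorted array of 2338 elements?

With 2338 possible positions, we need at least ceil(log_2(2338)) = 12 comparisons. Each comparison splits the remaining candidates by at most half.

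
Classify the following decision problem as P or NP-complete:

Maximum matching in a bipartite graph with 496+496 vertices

This problem is in P: Hopcroft-Karp runs in O(E sqrt(V)).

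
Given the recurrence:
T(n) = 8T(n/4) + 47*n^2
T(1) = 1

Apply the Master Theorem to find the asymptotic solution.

a=8, b=4, f(n)=47*n^2. log_4(8) = 1.5 < 2. Case 3: T(n) = O(n^2).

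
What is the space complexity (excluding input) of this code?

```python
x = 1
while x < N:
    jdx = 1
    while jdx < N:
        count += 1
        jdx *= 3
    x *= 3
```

Space complexity: O(1).
Only a constant amount of auxiliary storage is used; nothing grows with n.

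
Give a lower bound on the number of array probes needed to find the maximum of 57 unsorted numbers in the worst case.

Adversary: any unprobed cell could hold a value larger than everything seen so far. If fewer than 57 cells are probed, the adversary places the max in an unprobed cell. So all 57 cells must be examined; together with 57-1 comparisons this is tight.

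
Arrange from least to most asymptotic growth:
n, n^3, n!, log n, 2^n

Ordered by growth rate: log n < n < n^3 < 2^n < n!.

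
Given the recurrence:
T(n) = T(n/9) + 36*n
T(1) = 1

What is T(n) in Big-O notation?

Geometric series: 36*n*(1 + 1/9 + 1/9^2 + ...) = O(n). T(n) = O(n).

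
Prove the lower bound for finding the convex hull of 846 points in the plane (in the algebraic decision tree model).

Reduction from sorting: given 846 numbers x_1,...,x_{846}, map x_i to the point (x_i, x_i^2) on the parabola y = x^2. All points are on the convex hull, and walking the hull gives them in sorted x-order. Since sorting requires Omega(n log n), so does planar convex hull.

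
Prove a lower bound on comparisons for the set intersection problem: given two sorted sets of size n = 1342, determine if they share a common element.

For two sorted arrays of size n = 1342, any correct algorithm must examine Omega(n) elements. If fewer are examined, an adversary places a common element in an unexamined gap. A merge-based scan achieves O(n), so the bound is tight.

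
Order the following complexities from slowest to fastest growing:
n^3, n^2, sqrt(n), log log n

Ordered by growth rate: log log n < sqrt(n) < n^2 < n^3.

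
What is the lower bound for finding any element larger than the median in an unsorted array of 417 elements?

To find an element larger than the median of 417 elements, we must see Omega(n) elements. Without seeing enough elements, an adversary can make any unseen element the median.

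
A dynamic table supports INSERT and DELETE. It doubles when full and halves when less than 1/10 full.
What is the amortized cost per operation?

Using potential function Phi = |2*num_items - table_size| when load > 1/2, and Phi = table_size/2 - num_items otherwise. The gap of 1/10 vs 1/2 for shrinking prevents thrashing. Both insert and delete have O(1) amortized cost.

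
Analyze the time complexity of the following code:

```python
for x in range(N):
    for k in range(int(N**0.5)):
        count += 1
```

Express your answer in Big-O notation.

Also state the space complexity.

Time complexity: O(n * sqrt(n)).
Space complexity: O(1).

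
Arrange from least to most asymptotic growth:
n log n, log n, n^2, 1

Ordered by growth rate: 1 < log n < n log n < n^2.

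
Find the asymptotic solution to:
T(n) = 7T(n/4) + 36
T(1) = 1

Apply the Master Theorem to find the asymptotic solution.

a=7, b=4, f(n)=36. log_4(7) = 1.404. Case 1 of Master Theorem: T(n) = O(n^1.404).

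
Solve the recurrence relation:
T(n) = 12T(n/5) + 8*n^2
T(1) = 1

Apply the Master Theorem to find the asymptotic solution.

a=12, b=5, f(n)=8*n^2. log_5(12) = 1.544 < 2. Case 3: T(n) = O(n^2).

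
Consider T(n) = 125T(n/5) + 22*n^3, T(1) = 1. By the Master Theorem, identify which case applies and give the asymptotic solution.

a=125, b=5, f(n)=22*n^3.
log_5(125) = 3, so n^(log_b(a)) = n^3.
f(n) = Theta(n^3), so Case 2 applies.
T(n) = Theta(n^3 log n).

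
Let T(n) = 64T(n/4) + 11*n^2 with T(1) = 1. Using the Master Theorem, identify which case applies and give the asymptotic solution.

a=64, b=4, f(n)=11*n^2.
log_4(64) = 3 > 2.
Since f(n) = O(n^2) is polynomially smaller than n^3, Case 1 applies.
T(n) = Theta(n^3).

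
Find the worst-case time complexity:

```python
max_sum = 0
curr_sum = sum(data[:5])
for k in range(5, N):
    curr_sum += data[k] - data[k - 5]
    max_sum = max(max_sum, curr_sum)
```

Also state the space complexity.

Time complexity: O(n).
Space complexity: O(1).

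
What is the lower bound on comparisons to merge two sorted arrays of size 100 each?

To merge two sorted arrays of size 100, we need at least 199 comparisons in the worst case. An adversary can force every element to be compared.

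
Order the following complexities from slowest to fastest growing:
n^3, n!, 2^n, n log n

Ordered by growth rate: n log n < n^3 < 2^n < n!.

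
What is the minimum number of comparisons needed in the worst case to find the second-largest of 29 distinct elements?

Lower bound: finding the max needs 29-1 comparisons. By the adversary weight-doubling argument, the max must personally win >= ceil(log_2(29)) = 5 comparisons; the 2nd-largest is among those 5 losers, needing 5-1 more comparisons. Total >= 29-1 + 5-1 = 32. A balanced knockout tournament achieves this.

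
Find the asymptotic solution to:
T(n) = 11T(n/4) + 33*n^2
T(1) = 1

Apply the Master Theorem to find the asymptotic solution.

a=11, b=4, f(n)=33*n^2. log_4(11) = 1.73 < 2. Case 3: T(n) = O(n^2).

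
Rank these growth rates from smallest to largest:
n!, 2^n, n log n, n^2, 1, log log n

Ordered by growth rate: 1 < log log n < n log n < n^2 < 2^n < n!.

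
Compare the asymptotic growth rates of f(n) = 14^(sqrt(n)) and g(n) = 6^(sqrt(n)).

f(n) = 14^(sqrt(n)) grows faster: ratio is (14/6)^(sqrt(n)) -> infinity since 14/6 > 1.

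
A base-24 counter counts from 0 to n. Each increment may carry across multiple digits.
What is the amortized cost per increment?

Digit at position i changes every 24^i increments. Total digit changes over n increments: n * 24/(24-1) = O(n). Amortized: O(1).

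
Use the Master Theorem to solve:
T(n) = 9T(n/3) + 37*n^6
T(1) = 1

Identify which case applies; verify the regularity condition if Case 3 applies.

a=9, b=3, f(n)=37*n^6.
log_3(9) = 2 < 6.
f(n) = Omega(n^(2+epsilon)) for some epsilon > 0, so Case 3 is the candidate.
Regularity: a*f(n/b) = 9*37*(n/3)^6 = (9/729)*37*n^6 <= c*f(n) with c = 9/729 < 1. Satisfied.
Case 3: T(n) = Theta(n^6).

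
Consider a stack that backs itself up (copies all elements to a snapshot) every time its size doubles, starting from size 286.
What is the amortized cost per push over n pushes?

Backups occur at sizes 286, 572, 1144, ..., copying 286 + 572 + 1144 + ... <= 2n elements total (geometric series). Spread over n pushes, the amortized backup cost is O(1) per push.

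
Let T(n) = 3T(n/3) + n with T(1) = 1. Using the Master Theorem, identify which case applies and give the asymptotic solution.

a=3, b=3, f(n)=n.
log_3(3) = 1, so n^(log_b(a)) = n.
f(n) = Theta(n), so Case 2 applies.
T(n) = Theta(n log n).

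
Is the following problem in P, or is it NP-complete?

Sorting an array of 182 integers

This problem is in P: merge sort runs in O(n log n).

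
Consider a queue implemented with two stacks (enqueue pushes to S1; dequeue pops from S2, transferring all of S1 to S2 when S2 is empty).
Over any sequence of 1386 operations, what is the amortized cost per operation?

Each element is pushed to S1 once, popped once, pushed to S2 once, and popped once: 4 unit operations over its lifetime. Over 1386 operations the total work is O(1386). Amortized O(1) per enqueue/dequeue.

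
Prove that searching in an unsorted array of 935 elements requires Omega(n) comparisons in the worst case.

An adversary can always place the target in the last position checked. Until all 935 positions are examined, the target might be in any unchecked position. Therefore 935 comparisons are necessary.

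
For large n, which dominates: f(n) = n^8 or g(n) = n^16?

g(n) = n^16 grows faster: n^16/n^8 = n^8 -> infinity.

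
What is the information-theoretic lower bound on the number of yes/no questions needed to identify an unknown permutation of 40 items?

There are 40! = 815915283247897734345611269596115894272000000000 permutations. Each yes/no question gives at most 1 bit, so at least ceil(log_2(815915283247897734345611269596115894272000000000)) = 160 questions are needed.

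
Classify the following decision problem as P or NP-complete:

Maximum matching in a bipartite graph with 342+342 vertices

This problem is in P: Hopcroft-Karp runs in O(E sqrt(V)).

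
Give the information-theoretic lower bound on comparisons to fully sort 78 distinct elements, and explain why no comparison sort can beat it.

A comparison sort is a binary decision tree whose leaves are the 78! = 11324281178206297831457521158732046228731749579488251990048962825668835325234200766245086213177344000000000000000000 possible output permutations. A binary tree with L leaves has height >= ceil(log_2(L)). So any comparison sort needs >= ceil(log_2(78!)) = 383 comparisons in the worst case.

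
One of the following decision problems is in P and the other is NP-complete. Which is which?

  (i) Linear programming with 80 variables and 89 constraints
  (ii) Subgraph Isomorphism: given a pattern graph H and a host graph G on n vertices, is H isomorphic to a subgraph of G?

(i) is P: the ellipsoid and interior-point methods run in polynomial time.
(ii) is NP-complete: generalizes Clique and Hamiltonian Path (pattern size is part of the input).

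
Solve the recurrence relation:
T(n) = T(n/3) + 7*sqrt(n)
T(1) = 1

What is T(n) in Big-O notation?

Each level contributes sqrt(n/3^k). Geometric series with ratio 1/sqrt(3) < 1 sums to O(sqrt(n)).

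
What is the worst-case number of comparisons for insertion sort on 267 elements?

Insertion sort on reverse-sorted input: 1 + 2 + ... + (267-1) = 35511 comparisons.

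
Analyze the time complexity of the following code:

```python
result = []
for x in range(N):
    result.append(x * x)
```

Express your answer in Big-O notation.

Time complexity: O(n).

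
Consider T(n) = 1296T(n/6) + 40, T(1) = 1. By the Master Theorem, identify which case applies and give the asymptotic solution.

a=1296, b=6, f(n)=40.
log_6(1296) = 4 > 0.
Since f(n) = O(n^0) is polynomially smaller than n^4, Case 1 applies.
T(n) = Theta(n^4).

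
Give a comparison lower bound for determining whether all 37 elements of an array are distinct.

In the algebraic decision-tree model, the YES region for element distinctness on 37 elements has 37! connected components (one per ordering). Ben-Or's theorem then gives a lower bound of Omega(log(n!)) = Omega(n log n).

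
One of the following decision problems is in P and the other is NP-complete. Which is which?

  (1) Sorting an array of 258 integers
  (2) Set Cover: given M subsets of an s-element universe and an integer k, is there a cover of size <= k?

(1) is P: merge sort runs in O(n log n).
(2) is NP-complete: one of Karp's 21 NP-complete problems (with k part of the input).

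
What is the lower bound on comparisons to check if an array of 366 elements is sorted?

To verify 366 elements are sorted, we must compare each consecutive pair. Skipping any pair allows an adversary to swap them. Therefore 365 comparisons are necessary and sufficient.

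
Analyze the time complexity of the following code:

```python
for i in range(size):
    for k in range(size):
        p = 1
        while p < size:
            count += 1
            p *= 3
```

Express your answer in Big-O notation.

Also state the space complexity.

Time complexity: O(n^2 log n).
Space complexity: O(1).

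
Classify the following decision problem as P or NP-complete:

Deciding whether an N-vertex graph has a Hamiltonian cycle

This problem is NP-complete: one of Karp's 21 NP-complete problems.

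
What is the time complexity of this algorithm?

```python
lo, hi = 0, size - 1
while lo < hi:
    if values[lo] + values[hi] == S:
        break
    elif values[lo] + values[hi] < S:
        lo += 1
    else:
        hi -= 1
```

Time complexity: O(n).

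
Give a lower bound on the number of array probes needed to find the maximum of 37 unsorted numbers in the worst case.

Adversary: any unprobed cell could hold a value larger than everything seen so far. If fewer than 37 cells are probed, the adversary places the max in an unprobed cell. So all 37 cells must be examined; together with 37-1 comparisons this is tight.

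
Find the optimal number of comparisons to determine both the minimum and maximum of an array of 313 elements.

Naive approach: 624 comparisons (312 for max + 312 for min).
Optimal: Compare elements in pairs first (floor(n/2) = 156 comparisons), then find max among winners and min among losers (156 comparisons each).
Total: ceil(3n/2) - 2 = 468 comparisons. An adversary argument shows this is also a lower bound.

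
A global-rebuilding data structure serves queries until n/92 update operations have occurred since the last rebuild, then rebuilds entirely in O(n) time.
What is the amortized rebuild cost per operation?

The O(n) rebuild is triggered by n/92 operations, so each contributes O(n)/(n/92) = O(92) = O(1) to the rebuild cost.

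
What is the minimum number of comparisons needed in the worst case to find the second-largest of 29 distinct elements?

Lower bound: finding the max needs 29-1 comparisons. By the adversary weight-doubling argument, the max must personally win >= ceil(log_2(29)) = 5 comparisons; the 2nd-largest is among those 5 losers, needing 5-1 more comparisons. Total >= 29-1 + 5-1 = 32. A balanced knockout tournament achieves this.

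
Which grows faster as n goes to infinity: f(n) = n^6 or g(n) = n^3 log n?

f(n) = n^6 grows faster: n^6 / (n^3 log n) = n^3/log n -> infinity.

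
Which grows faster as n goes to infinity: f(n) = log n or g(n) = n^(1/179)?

g(n) = n^(1/179) grows faster: any positive power of n dominates log n.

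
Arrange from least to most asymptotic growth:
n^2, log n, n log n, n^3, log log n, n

Ordered by growth rate: log log n < log n < n < n log n < n^2 < n^3.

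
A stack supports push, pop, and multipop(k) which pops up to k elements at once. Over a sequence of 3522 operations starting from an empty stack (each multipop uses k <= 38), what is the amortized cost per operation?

Each element is pushed exactly once and popped at most once (whether by pop or as part of a multipop). So the total number of individual pops over the whole sequence is at most the number of pushes, which is at most 3522. Total work <= 2 * 3522, hence O(1) amortized per operation.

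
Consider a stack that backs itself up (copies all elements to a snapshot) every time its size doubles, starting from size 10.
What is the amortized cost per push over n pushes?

Backups occur at sizes 10, 20, 40, ..., copying 10 + 20 + 40 + ... <= 2n elements total (geometric series). Spread over n pushes, the amortized backup cost is O(1) per push.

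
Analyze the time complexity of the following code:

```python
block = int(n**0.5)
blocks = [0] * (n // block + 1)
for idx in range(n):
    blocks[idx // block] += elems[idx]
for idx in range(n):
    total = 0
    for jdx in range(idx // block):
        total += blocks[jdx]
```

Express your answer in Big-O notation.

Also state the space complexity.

Time complexity: O(n * sqrt(n)).
Space complexity: O(sqrt(n)).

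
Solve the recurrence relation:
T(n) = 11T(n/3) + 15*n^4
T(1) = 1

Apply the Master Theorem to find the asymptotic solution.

a=11, b=3, f(n)=15*n^4. log_3(11) = 2.183 < 4. Case 3: T(n) = O(n^4).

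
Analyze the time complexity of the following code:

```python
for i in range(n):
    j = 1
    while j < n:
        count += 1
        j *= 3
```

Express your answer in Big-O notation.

Time complexity: O(n log n).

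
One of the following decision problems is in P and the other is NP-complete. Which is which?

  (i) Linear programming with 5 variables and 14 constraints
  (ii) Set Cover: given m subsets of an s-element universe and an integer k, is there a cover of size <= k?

(i) is P: the ellipsoid and interior-point methods run in polynomial time.
(ii) is NP-complete: one of Karp's 21 NP-complete problems (with k part of the input).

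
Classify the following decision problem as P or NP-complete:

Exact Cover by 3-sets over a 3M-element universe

This problem is NP-complete: one of Karp's 21 NP-complete problems.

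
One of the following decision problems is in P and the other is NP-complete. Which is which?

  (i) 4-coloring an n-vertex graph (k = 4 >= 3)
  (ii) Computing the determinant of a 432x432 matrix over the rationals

(i) is NP-complete: graph k-coloring for k>=3 is NP-complete by reduction from 3-SAT.
(ii) is P: Gaussian elimination runs in O(n^3).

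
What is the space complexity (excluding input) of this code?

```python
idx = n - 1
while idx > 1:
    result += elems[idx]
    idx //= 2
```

Space complexity: O(1).
Only a constant amount of auxiliary storage is used; nothing grows with n.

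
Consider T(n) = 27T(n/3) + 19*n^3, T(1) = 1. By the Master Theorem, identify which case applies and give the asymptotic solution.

a=27, b=3, f(n)=19*n^3.
log_3(27) = 3, so n^(log_b(a)) = n^3.
f(n) = Theta(n^3), so Case 2 applies.
T(n) = Theta(n^3 log n).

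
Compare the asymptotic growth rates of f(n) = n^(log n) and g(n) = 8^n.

g(n) = 8^n grows faster: take logs: log(n^(log n)) = (log n)^2, log(8^n) = n log 8; n dominates (log n)^2.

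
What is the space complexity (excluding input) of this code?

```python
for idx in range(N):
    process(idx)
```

Space complexity: O(1).
Only a constant amount of auxiliary storage is used; nothing grows with n.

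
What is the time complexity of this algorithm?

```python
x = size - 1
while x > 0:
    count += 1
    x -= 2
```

Time complexity: O(n).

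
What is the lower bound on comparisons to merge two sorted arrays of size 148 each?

To merge two sorted arrays of size 148, we need at least 295 comparisons in the worst case. An adversary can force every element to be compared.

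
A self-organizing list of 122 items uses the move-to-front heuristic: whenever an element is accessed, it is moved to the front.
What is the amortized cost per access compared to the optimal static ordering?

With potential Phi = number of inversions between the MTF list and the optimal static list (at most C(122,2)), each access has amortized cost at most 2 * (cost under optimal static ordering). This is the move-to-front 2-competitiveness result.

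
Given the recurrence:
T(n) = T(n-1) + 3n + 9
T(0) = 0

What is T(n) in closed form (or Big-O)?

Dominant term in sum is 3*sum(i, i=1..n) = 3*n*(n+1)/2 = O(n^2).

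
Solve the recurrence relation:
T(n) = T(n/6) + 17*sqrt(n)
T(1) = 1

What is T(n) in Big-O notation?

Each level contributes sqrt(n/6^k). Geometric series with ratio 1/sqrt(6) < 1 sums to O(sqrt(n)).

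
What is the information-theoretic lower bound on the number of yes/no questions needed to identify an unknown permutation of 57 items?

There are 57! = 40526919504877216755680601905432322134980384796226602145184481280000000000000 permutations. Each yes/no question gives at most 1 bit, so at least ceil(log_2(40526919504877216755680601905432322134980384796226602145184481280000000000000)) = 255 questions are needed.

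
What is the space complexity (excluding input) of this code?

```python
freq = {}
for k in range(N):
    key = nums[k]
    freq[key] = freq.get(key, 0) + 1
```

Space complexity: O(n).
Auxiliary storage grows linearly with the input size n in the worst case.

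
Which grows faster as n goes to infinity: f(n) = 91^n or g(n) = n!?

g(n) = n! grows faster: n!/91^n -> infinity by Stirling.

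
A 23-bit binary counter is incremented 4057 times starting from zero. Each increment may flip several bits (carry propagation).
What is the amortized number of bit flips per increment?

Bit i flips on every 2^i-th increment, so over 4057 increments bit i flips floor(4057/2^i) times. Summing over i: total flips < 2 * 4057. Amortized: < 2 = O(1) per increment.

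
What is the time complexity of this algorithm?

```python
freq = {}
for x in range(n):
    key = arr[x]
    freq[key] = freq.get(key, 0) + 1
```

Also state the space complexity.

Time complexity: O(n).
Space complexity: O(n).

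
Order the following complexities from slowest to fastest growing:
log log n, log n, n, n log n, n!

Ordered by growth rate: log log n < log n < n < n log n < n!.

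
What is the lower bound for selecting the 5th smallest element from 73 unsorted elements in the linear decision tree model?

Selecting the 5th smallest of 73 elements requires Omega(n) comparisons. Every element must be compared at least once. The BFPRT algorithm achieves O(n), making this tight.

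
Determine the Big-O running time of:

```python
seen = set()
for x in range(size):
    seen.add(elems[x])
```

Time complexity: O(n).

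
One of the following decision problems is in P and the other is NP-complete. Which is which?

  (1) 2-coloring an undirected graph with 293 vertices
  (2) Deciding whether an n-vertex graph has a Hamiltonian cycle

(1) is P: 2-coloring is bipartiteness testing via BFS, O(V+E).
(2) is NP-complete: one of Karp's 21 NP-complete problems.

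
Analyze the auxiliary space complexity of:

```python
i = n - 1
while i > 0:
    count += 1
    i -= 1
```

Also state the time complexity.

Space complexity: O(1).
Only a constant amount of auxiliary storage is used; nothing grows with n.
Time complexity: O(n).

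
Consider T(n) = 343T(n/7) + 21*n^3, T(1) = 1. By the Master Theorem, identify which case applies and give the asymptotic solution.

a=343, b=7, f(n)=21*n^3.
log_7(343) = 3, so n^(log_b(a)) = n^3.
f(n) = Theta(n^3), so Case 2 applies.
T(n) = Theta(n^3 log n).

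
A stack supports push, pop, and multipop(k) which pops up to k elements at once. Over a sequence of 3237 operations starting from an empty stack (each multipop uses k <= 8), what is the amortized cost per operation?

Each element is pushed exactly once and popped at most once (whether by pop or as part of a multipop). So the total number of individual pops over the whole sequence is at most the number of pushes, which is at most 3237. Total work <= 2 * 3237, hence O(1) amortized per operation.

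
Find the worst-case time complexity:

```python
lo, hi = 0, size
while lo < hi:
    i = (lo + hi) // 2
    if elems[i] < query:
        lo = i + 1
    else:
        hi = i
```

Time complexity: O(log n).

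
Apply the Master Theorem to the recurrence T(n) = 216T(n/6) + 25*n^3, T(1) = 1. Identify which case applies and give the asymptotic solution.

a=216, b=6, f(n)=25*n^3.
log_6(216) = 3, so n^(log_b(a)) = n^3.
f(n) = Theta(n^3), so Case 2 applies.
T(n) = Theta(n^3 log n).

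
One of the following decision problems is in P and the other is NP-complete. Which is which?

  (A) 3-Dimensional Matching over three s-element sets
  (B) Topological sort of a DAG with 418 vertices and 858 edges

(A) is NP-complete: one of Karp's 21 NP-complete problems.
(B) is P: DFS-based topological sort runs in O(V+E).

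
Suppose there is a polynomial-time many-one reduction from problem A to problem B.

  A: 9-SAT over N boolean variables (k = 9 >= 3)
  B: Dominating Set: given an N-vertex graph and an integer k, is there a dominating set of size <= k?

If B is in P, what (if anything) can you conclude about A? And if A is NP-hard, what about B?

A poly-time reduction A <=_p B means any A-instance can be transformed to a B-instance in poly time.
If B is in P: compose the reduction with B's poly-time algorithm to solve A in poly time, so A is in P.
If A is NP-hard: every NP problem reduces to A, which reduces to B; composing reductions, every NP problem reduces to B, so B is NP-hard.
(Here in fact A is NP-complete and B is NP-complete.)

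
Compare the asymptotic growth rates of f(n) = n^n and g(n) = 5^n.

f(n) = n^n grows faster: n^n / 5^n = (n/5)^n -> infinity once n > 5.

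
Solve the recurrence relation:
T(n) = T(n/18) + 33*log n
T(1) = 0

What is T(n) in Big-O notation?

Each of the log_18(n) levels adds O(log n). T(n) = O(log^2 n).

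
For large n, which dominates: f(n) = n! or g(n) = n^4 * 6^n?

f(n) = n! grows faster: by Stirling n! ~ (n/e)^n sqrt(2*pi*n); (n/e)^n eventually dominates n^4 * 6^n.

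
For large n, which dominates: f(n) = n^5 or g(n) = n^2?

f(n) = n^5 grows faster: n^5/n^2 = n^3 -> infinity.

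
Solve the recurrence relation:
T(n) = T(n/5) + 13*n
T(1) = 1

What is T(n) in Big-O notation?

Geometric series: 13*n*(1 + 1/5 + 1/5^2 + ...) = O(n). T(n) = O(n).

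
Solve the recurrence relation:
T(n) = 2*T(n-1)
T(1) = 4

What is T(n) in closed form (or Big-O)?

Each step multiplies by 2. T(n) = T(1)*2^(n-1) = 4*2^(n-1).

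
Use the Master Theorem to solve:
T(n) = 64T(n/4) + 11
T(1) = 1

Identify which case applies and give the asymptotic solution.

a=64, b=4, f(n)=11.
log_4(64) = 3 > 0.
Since f(n) = O(n^0) is polynomially smaller than n^3, Case 1 applies.
T(n) = Theta(n^3).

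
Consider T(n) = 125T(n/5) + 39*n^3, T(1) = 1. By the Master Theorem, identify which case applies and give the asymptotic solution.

a=125, b=5, f(n)=39*n^3.
log_5(125) = 3, so n^(log_b(a)) = n^3.
f(n) = Theta(n^3), so Case 2 applies.
T(n) = Theta(n^3 log n).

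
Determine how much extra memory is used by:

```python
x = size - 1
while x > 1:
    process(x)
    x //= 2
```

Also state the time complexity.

Space complexity: O(1).
Only a constant amount of auxiliary storage is used; nothing grows with n.
Time complexity: O(log n).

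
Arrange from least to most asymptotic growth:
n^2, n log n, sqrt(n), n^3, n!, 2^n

Ordered by growth rate: sqrt(n) < n log n < n^2 < n^3 < 2^n < n!.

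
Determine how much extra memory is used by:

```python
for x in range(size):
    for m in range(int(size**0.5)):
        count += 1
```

Space complexity: O(1).
Only a constant amount of auxiliary storage is used; nothing grows with n.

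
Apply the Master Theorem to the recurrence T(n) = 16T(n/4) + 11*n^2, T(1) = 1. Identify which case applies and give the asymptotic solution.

a=16, b=4, f(n)=11*n^2.
log_4(16) = 2, so n^(log_b(a)) = n^2.
f(n) = Theta(n^2), so Case 2 applies.
T(n) = Theta(n^2 log n).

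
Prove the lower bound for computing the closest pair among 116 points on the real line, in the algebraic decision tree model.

Reduction from element distinctness: given 116 reals, the closest-pair distance is 0 iff two are equal. Element distinctness has an Omega(n log n) lower bound in the algebraic decision tree model (Ben-Or). Therefore closest pair on a line also requires Omega(n log n). Sorting then a linear scan achieves this.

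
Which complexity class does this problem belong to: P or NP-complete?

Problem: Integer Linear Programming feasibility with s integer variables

This problem is NP-complete: ILP feasibility is NP-complete (LP relaxation is in P).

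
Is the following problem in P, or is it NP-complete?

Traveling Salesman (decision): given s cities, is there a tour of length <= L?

This problem is NP-complete: reduces from Hamiltonian Cycle.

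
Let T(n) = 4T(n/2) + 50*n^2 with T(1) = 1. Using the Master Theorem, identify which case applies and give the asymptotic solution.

a=4, b=2, f(n)=50*n^2.
log_2(4) = 2, so n^(log_b(a)) = n^2.
f(n) = Theta(n^2), so Case 2 applies.
T(n) = Theta(n^2 log n).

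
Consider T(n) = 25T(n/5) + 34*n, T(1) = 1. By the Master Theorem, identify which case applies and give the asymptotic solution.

a=25, b=5, f(n)=34*n.
log_5(25) = 2 > 1.
Since f(n) = O(n^1) is polynomially smaller than n^2, Case 1 applies.
T(n) = Theta(n^2).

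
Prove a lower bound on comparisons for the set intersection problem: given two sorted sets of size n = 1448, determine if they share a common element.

For two sorted arrays of size n = 1448, any correct algorithm must examine Omega(n) elements. If fewer are examined, an adversary places a common element in an unexamined gap. A merge-based scan achieves O(n), so the bound is tight.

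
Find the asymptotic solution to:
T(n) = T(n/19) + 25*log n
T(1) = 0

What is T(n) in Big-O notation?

Each of the log_19(n) levels adds O(log n). T(n) = O(log^2 n).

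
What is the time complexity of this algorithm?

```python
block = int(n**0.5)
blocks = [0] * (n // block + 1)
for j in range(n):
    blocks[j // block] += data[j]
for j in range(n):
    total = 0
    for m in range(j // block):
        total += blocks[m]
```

Time complexity: O(n * sqrt(n)).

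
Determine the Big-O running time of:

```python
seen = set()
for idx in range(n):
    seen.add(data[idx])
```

Time complexity: O(n).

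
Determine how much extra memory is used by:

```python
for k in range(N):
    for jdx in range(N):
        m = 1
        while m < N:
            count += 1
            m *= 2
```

Space complexity: O(1).
Only a constant amount of auxiliary storage is used; nothing grows with n.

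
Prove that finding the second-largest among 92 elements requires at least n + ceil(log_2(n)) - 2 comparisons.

Lower bound (adversary): identifying the maximum requires 92-1 comparisons (each eliminates one candidate). Assign weight 1 to each element; on each comparison the adversary lets the heavier side win and gives it the loser's weight. The max ends with weight 92, but each comparison it wins at most doubles its weight, so the max must win >= ceil(log_2(92)) = 7 comparisons. The second-largest is one of those 7 direct losers to the max, and identifying which one is largest needs >= 7-1 further comparisons. Total >= 92-1 + 7-1 = 97.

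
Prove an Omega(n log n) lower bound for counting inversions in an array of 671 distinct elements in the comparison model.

Decision-tree argument: at any leaf, the comparisons made (with transitivity) must totally order all 671 elements -- otherwise some pair (i,j) is unordered, and an adversary can present two inputs agreeing on every comparison made but with that pair flipped, changing the inversion count by 1, so the leaf's output is wrong on one of them. Hence the tree has >= 671! leaves and height >= log_2(671!) = Omega(n log n). Modified merge sort achieves O(n log n).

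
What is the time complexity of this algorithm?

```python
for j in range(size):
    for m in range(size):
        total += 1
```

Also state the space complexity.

Time complexity: O(n^2).
Space complexity: O(1).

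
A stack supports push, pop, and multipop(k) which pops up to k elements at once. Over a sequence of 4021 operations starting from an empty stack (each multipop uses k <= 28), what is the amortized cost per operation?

Each element is pushed exactly once and popped at most once (whether by pop or as part of a multipop). So the total number of individual pops over the whole sequence is at most the number of pushes, which is at most 4021. Total work <= 2 * 4021, hence O(1) amortized per operation.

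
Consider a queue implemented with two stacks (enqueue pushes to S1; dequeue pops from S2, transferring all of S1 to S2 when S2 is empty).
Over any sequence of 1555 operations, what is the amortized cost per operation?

Each element is pushed to S1 once, popped once, pushed to S2 once, and popped once: 4 unit operations over its lifetime. Over 1555 operations the total work is O(1555). Amortized O(1) per enqueue/dequeue.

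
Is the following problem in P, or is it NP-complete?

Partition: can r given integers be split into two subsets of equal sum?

This problem is NP-complete: Subset Sum reduces to it (one of Karp's 21 NP-complete problems).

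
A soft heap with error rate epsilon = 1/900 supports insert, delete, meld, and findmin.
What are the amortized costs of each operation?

Soft heaps (Chazelle) allow up to an epsilon = 1/900 fraction of elements to have corrupted (raised) keys. Insert is O(log(1/epsilon)) = O(log 900) amortized -- the structure maintains heap-ordered binary trees of rank bounded by O(log(1/epsilon)). Meld concatenates root lists: O(1) amortized. Delete and findmin are O(1) amortized.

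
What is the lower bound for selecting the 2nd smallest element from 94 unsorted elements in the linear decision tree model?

Selecting the 2nd smallest of 94 elements requires Omega(n) comparisons. Every element must be compared at least once. The BFPRT algorithm achieves O(n), making this tight.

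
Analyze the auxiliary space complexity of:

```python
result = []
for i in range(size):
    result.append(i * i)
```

Space complexity: O(n).
Auxiliary storage grows linearly with the input size n in the worst case.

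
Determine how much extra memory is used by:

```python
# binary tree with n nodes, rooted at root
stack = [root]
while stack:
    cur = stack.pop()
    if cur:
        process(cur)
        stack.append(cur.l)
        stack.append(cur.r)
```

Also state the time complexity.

Space complexity: O(n).
Auxiliary storage grows linearly with the input size n in the worst case.
Time complexity: O(n).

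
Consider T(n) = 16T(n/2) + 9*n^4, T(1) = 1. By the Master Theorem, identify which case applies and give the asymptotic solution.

a=16, b=2, f(n)=9*n^4.
log_2(16) = 4, so n^(log_b(a)) = n^4.
f(n) = Theta(n^4), so Case 2 applies.
T(n) = Theta(n^4 log n).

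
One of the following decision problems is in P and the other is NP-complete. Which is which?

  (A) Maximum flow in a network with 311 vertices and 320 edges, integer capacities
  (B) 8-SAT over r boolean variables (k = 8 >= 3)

(A) is P: Edmonds-Karp / push-relabel run in polynomial time.
(B) is NP-complete: 3-SAT is NP-complete (Cook-Levin); k-SAT for k>=3 reduces from 3-SAT.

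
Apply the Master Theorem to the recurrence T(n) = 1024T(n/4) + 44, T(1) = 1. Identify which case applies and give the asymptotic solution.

a=1024, b=4, f(n)=44.
log_4(1024) = 5 > 0.
Since f(n) = O(n^0) is polynomially smaller than n^5, Case 1 applies.
T(n) = Theta(n^5).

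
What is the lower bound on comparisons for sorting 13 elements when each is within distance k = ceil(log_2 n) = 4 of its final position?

Partition the 13 positions into floor(n/k) blocks of k = 4 consecutive positions; any permutation within a block keeps every element within k of its final position, so there are at least (k!)^(n/k) distinguishable inputs. Lower bound: log_2((k!)^(n/k)) = (n/k) * log_2(k!) = Theta(n log k); with k = ceil(log_2 n), this is Omega(n log log n).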